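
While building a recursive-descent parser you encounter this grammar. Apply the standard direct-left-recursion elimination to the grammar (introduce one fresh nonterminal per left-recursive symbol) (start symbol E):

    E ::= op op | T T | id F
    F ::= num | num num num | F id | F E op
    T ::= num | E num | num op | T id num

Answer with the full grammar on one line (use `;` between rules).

Left recursion appears on F, T.
For F: α = {id, E op}, β = {num, num num num}. Rewrite as F → β F' and F' → α F' | ε.
For T: α = {id num}, β = {num, E num, num op}. Rewrite as T → β T' and T' → α T' | ε.

E ::= op op | T T | id F; F ::= num F' | num num num F'; T ::= num T' | E num T' | num op T'; F' ::= id F' | E op F' | epsilon; T' ::= id num T' | epsilon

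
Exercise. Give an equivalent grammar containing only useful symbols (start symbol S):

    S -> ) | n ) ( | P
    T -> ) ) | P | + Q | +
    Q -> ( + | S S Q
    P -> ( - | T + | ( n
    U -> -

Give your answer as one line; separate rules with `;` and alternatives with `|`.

Generating nonterminals: {P, Q, S, T, U}.
Reachable from S after that: {P, Q, S, T}.
Removed useless symbols: {U} and every production mentioning them.

S -> ) | n ) ( | P; T -> ) ) | P | + Q | +; Q -> ( + | S S Q; P -> ( - | T + | ( n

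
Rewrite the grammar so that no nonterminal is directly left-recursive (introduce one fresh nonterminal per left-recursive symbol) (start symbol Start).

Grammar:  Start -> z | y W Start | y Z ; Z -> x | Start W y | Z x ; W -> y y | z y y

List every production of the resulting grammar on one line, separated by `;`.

Start -> z | y W Start | y Z; Z -> x Z1 | Start W y Z1; W -> y y | z y y; Z1 -> x Z1 | ε

Directly left-recursive nonterminal: Z.
For Z: α = {x}, β = {x, Start W y}. Rewrite as Z → β Z1 and Z1 → α Z1 | ε.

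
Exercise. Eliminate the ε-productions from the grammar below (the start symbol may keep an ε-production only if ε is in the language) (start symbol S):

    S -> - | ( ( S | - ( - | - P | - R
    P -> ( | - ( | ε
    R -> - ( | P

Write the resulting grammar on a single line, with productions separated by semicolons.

Nullable nonterminals: {P, R}.
ε ∉ L(G), so no ε-production is kept.

S -> - | ( ( S | - ( - | - P | - R; P -> ( | - (; R -> - ( | P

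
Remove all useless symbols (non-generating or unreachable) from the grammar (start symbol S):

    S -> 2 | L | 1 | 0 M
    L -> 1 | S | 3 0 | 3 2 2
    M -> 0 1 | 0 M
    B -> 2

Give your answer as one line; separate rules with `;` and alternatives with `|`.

Generating nonterminals: {B, L, M, S}.
Reachable from S after that: {L, M, S}.
Removed useless symbols: {B} and every production mentioning them.

S -> 2 | L | 1 | 0 M; L -> 1 | S | 3 0 | 3 2 2; M -> 0 1 | 0 M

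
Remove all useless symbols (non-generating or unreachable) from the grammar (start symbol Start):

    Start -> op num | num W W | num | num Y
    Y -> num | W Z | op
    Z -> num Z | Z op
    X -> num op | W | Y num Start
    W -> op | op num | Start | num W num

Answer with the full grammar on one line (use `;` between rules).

Start -> op num | num W W | num | num Y; Y -> num | op; W -> op | op num | Start | num W num

Generating nonterminals: {Start, W, X, Y}.
Reachable from Start after that: {Start, W, Y}.
Removed useless symbols: {X, Z} and every production mentioning them.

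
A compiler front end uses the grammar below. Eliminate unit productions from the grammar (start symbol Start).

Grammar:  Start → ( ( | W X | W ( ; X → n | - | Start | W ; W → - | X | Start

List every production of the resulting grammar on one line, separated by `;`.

Start → ( ( | W X | W (; X → ( ( | W X | W ( | n | -; W → ( ( | W X | W ( | n | -

Unit pairs: W ⇒* {Start, X}; X ⇒* {Start, W}.
For every A with A ⇒* B via unit rules, add B's non-unit alternatives to A; then delete every rule of the form X → Y.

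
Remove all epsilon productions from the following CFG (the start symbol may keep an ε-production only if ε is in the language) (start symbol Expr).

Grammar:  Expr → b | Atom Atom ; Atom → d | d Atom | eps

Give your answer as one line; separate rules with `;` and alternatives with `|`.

Nullable nonterminals: {Atom, Expr}.
ε ∈ L(G) since Expr is nullable, so keep Expr → ε.
For each production, add variants omitting each subset of nullable occurrences: Expr → Atom Atom gives Atom Atom | Atom.

Expr → b | Atom Atom | Atom | eps; Atom → d | d Atom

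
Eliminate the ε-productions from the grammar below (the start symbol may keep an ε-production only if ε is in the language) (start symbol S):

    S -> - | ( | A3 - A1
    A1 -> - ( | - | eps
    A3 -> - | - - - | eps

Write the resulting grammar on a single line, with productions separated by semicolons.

S -> - | ( | A3 - A1 | A3 - | - A1; A1 -> - ( | -; A3 -> - | - - -

Nullable set = {A1, A3}.
ε ∉ L(G), so no ε-production is kept.
Add the nullable-subset variants: S → A3 - A1 gives A3 - A1 | A3 - | - A1.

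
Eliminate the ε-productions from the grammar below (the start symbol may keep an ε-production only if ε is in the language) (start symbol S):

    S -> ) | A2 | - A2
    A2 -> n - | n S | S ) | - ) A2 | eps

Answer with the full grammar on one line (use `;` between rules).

S -> ) | A2 | - A2 | - | eps; A2 -> n - | n S | n | S ) | ) | - ) A2 | - )

Nullable nonterminals: {A2, S}.
ε ∈ L(G) since S is nullable, so keep S → ε.
Expand every rule over subsets of its nullable positions: S → - A2 gives - A2 | -. A2 → n S gives n S | n. A2 → S ) gives S ) | ). A2 → - ) A2 gives - ) A2 | - ).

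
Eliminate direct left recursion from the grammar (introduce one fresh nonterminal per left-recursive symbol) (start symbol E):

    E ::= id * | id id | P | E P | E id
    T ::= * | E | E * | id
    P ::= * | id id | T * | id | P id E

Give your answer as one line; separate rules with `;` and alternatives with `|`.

Directly left-recursive nonterminals: E, P.
For E: α = {P, id}, β = {id *, id id, P}. Rewrite as E → β E' and E' → α E' | ε.
For P: α = {id E}, β = {*, id id, T *, id}. Rewrite as P → β P' and P' → α P' | ε.

E ::= id * E' | id id E' | P E'; T ::= * | E | E * | id; P ::= * P' | id id P' | T * P' | id P'; E' ::= P E' | id E' | ε; P' ::= id E P' | ε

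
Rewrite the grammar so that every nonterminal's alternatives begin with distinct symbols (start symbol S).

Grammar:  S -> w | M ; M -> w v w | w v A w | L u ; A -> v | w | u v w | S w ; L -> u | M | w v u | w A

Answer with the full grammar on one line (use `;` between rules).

M has alternatives sharing prefix 'w v': factor to M → w v M' with M' → w | A w.
L has alternatives sharing prefix 'w': factor to L → w L' with L' → v u | A.

S -> w | M; M -> L u | w v M'; A -> v | w | u v w | S w; L -> u | M | w L'; M' -> w | A w; L' -> v u | A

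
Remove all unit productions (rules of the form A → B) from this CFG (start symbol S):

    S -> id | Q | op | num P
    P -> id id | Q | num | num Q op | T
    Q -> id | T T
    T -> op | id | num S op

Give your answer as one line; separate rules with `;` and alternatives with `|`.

S -> id | op | num P | T T; P -> id id | num | num Q op | id | T T | op | num S op; Q -> id | T T; T -> op | id | num S op

Unit pairs: P ⇒* {Q, T}; S ⇒* {Q}.
For each unit pair (A, B), copy every non-unit production of B to A, then drop all unit productions.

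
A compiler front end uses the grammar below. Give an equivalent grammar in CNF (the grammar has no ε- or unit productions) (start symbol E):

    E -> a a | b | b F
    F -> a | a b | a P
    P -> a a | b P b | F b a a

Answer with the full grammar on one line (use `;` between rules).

E -> X1 X1 | b | X2 F; F -> a | X1 X2 | X1 P; P -> X1 X1 | X2 Y1 | F Y2; X1 -> a; X2 -> b; Y1 -> P X2; Y2 -> X2 Y3; Y3 -> X1 X1

Introduce a nonterminal for each terminal appearing in a rule of length ≥ 2: X1 → a, X2 → b.
Binarize each right-hand side of length ≥ 3 by chaining fresh nonterminals (Y1, Y2, …): affected rules were P → X2 P X2; P → F X2 X1 X1.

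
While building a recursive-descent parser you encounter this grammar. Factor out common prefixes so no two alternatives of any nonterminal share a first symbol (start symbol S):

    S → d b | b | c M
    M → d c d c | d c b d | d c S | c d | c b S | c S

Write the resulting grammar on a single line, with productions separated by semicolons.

S → d b | b | c M; M → d c M' | c M''; M' → d c | b d | S; M'' → d | b S | S

M has alternatives sharing prefix 'd c': factor to M → d c M' with M' → d c | b d | S.
M has alternatives sharing prefix 'c': factor to M → c M'' with M'' → d | b S | S.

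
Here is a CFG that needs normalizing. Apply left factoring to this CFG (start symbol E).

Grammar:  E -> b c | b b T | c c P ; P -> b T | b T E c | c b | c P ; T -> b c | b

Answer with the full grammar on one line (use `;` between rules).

E has alternatives sharing prefix 'b': factor to E → b E' with E' → c | b T.
P has alternatives sharing prefix 'b T': factor to P → b T P' with P' → ε | E c.
P has alternatives sharing prefix 'c': factor to P → c P'' with P'' → b | P.
T has alternatives sharing prefix 'b': factor to T → b T' with T' → c | ε.

E -> c c P | b E'; P -> b T P' | c P''; T -> b T'; E' -> c | b T; P' -> ε | E c; P'' -> b | P; T' -> c | ε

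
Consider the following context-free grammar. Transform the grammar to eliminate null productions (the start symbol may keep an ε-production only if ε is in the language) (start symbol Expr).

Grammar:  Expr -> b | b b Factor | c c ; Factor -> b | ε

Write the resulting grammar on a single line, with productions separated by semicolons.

The nullable symbols are {Factor}.
ε ∉ L(G), so no ε-production is kept.
Expand every rule over subsets of its nullable positions: Expr → b b Factor gives b b Factor | b b.

Expr -> b | b b Factor | b b | c c; Factor -> b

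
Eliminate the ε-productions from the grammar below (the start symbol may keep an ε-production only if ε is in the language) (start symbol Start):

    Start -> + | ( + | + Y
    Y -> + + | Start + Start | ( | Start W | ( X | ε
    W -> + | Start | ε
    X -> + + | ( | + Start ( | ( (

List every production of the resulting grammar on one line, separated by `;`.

Nullable set = {W, Y}.
ε ∉ L(G), so no ε-production is kept.
Expand every rule over subsets of its nullable positions: Y → Start W gives Start W | Start.

Start -> + | ( + | + Y; Y -> + + | Start + Start | ( | Start W | Start | ( X; W -> + | Start; X -> + + | ( | + Start ( | ( (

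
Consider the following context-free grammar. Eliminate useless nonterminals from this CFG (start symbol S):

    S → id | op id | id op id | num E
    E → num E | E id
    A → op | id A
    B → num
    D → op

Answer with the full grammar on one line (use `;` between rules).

S → id | op id | id op id

Generating nonterminals: {A, B, D, S}.
Reachable from S after that: {S}.
Removed useless symbols: {A, B, D, E} and every production mentioning them.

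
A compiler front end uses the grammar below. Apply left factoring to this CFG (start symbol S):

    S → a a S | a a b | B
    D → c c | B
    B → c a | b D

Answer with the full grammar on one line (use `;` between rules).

S has alternatives sharing prefix 'a a': factor to S → a a S' with S' → S | b.

S → B | a a S'; D → c c | B; B → c a | b D; S' → S | b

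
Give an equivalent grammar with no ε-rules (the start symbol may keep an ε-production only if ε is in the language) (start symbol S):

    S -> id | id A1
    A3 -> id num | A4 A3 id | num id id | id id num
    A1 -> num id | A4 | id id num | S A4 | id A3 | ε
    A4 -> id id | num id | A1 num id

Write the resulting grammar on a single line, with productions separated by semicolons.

S -> id | id A1; A3 -> id num | A4 A3 id | num id id | id id num; A1 -> num id | A4 | id id num | S A4 | id A3; A4 -> id id | num id | A1 num id

Nullable set = {A1}.
ε ∉ L(G), so no ε-production is kept.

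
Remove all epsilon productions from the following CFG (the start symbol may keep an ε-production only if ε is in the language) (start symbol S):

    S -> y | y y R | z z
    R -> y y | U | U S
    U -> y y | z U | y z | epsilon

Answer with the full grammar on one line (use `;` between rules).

Nullable set = {R, U}.
ε ∉ L(G), so no ε-production is kept.
For each production, add variants omitting each subset of nullable occurrences: S → y y R gives y y R | y y. R → U S gives U S | S. U → z U gives z U | z.

S -> y | y y R | y y | z z; R -> y y | U | U S | S; U -> y y | z U | z | y z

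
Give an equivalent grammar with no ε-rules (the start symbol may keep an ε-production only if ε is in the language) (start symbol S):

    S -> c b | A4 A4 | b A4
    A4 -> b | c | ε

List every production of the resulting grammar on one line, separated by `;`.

S -> c b | A4 A4 | A4 | b A4 | b | ε; A4 -> b | c

Nullable nonterminals: {A4, S}.
ε ∈ L(G) since S is nullable, so keep S → ε.
Add the nullable-subset variants: S → A4 A4 gives A4 A4 | A4. S → b A4 gives b A4 | b.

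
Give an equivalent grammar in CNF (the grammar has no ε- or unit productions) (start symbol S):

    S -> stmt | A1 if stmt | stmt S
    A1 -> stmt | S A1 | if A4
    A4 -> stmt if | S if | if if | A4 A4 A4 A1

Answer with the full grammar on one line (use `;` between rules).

S -> stmt | A1 Y1 | X2 S; A1 -> stmt | S A1 | X1 A4; A4 -> X2 X1 | S X1 | X1 X1 | A4 Y2; X1 -> if; X2 -> stmt; Y1 -> X1 X2; Y2 -> A4 Y3; Y3 -> A4 A1

Introduce a nonterminal for each terminal appearing in a rule of length ≥ 2: X1 → if, X2 → stmt.
Binarize each right-hand side of length ≥ 3 by chaining fresh nonterminals (Y1, Y2, …): affected rules were S → A1 X1 X2; A4 → A4 A4 A4 A1.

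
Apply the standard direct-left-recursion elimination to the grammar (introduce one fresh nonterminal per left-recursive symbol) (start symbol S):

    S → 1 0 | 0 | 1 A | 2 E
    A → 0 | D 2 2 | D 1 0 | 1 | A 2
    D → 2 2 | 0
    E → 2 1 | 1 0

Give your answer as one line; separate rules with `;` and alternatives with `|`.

Directly left-recursive nonterminal: A.
For A: α = {2}, β = {0, D 2 2, D 1 0, 1}. Rewrite as A → β A' and A' → α A' | ε.

S → 1 0 | 0 | 1 A | 2 E; A → 0 A' | D 2 2 A' | D 1 0 A' | 1 A'; D → 2 2 | 0; E → 2 1 | 1 0; A' → 2 A' | ε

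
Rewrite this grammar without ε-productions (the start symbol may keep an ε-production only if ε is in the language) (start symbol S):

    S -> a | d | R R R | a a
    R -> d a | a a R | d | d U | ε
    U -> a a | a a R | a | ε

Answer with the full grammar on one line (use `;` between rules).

S -> a | d | R R R | R R | R | a a | ε; R -> d a | a a R | a a | d | d U; U -> a a | a a R | a

Nullable set = {R, S, U}.
ε ∈ L(G) since S is nullable, so keep S → ε.
Expand every rule over subsets of its nullable positions: S → R R R gives R R R | R R | R. R → a a R gives a a R | a a.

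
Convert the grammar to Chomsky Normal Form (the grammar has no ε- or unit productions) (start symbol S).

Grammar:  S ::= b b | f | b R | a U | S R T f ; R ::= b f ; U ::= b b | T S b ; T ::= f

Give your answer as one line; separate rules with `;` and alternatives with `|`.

Introduce a nonterminal for each terminal appearing in a rule of length ≥ 2: X1 → b, X2 → a, X3 → f.
Binarize each right-hand side of length ≥ 3 by chaining fresh nonterminals (Y1, Y2, …): affected rules were S → S R T X3; U → T S X1.

S ::= X1 X1 | f | X1 R | X2 U | S Y1; R ::= X1 X3; U ::= X1 X1 | T Y3; T ::= f; X1 ::= b; X2 ::= a; X3 ::= f; Y1 ::= R Y2; Y2 ::= T X3; Y3 ::= S X1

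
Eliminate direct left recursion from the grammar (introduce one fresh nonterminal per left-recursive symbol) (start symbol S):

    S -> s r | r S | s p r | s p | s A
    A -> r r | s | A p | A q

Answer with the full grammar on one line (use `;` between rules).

Left recursion appears on A.
For A: α = {p, q}, β = {r r, s}. Rewrite as A → β A' and A' → α A' | ε.

S -> s r | r S | s p r | s p | s A; A -> r r A' | s A'; A' -> p A' | q A' | ε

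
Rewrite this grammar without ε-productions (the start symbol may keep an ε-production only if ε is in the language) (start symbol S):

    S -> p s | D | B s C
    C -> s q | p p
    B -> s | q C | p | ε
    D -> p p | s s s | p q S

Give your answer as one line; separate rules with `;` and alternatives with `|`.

S -> p s | D | B s C | s C; C -> s q | p p; B -> s | q C | p; D -> p p | s s s | p q S

Nullable nonterminals: {B}.
ε ∉ L(G), so no ε-production is kept.
For each production, add variants omitting each subset of nullable occurrences: S → B s C gives B s C | s C.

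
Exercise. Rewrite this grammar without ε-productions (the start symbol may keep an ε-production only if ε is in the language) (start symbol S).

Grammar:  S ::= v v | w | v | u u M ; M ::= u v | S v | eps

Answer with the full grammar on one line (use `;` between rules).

S ::= v v | w | v | u u M | u u; M ::= u v | S v

The nullable symbols are {M}.
ε ∉ L(G), so no ε-production is kept.
For each production, add variants omitting each subset of nullable occurrences: S → u u M gives u u M | u u.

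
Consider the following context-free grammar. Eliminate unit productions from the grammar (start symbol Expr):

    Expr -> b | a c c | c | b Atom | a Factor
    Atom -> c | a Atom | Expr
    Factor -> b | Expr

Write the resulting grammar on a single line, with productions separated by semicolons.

Unit pairs: Atom ⇒* {Expr}; Factor ⇒* {Expr}.
For each unit pair (A, B), copy every non-unit production of B to A, then drop all unit productions.

Expr -> b | a c c | c | b Atom | a Factor; Atom -> c | a Atom | b | a c c | b Atom | a Factor; Factor -> b | a c c | c | b Atom | a Factor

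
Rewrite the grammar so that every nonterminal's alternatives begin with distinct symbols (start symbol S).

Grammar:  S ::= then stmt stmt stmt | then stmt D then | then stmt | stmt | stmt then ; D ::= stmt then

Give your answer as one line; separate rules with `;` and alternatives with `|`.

S has alternatives sharing prefix 'then stmt': factor to S → then stmt S' with S' → stmt stmt | D then | ε.
S has alternatives sharing prefix 'stmt': factor to S → stmt S'' with S'' → ε | then.

S ::= then stmt S' | stmt S''; D ::= stmt then; S' ::= stmt stmt | D then | ε; S'' ::= ε | then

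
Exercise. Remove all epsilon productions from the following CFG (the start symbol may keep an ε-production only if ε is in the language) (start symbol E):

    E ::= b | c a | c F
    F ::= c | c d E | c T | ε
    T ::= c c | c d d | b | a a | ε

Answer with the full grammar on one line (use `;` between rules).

E ::= b | c a | c F | c; F ::= c | c d E | c T; T ::= c c | c d d | b | a a

Nullable nonterminals: {F, T}.
ε ∉ L(G), so no ε-production is kept.
For each production, add variants omitting each subset of nullable occurrences: E → c F gives c F | c.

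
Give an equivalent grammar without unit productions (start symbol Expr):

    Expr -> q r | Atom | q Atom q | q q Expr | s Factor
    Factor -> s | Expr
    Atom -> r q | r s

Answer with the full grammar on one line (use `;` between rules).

Unit pairs: Expr ⇒* {Atom}; Factor ⇒* {Atom, Expr}.
For each unit pair (A, B), copy every non-unit production of B to A, then drop all unit productions.

Expr -> r q | r s | q r | q Atom q | q q Expr | s Factor; Factor -> r q | r s | s | q r | q Atom q | q q Expr | s Factor; Atom -> r q | r s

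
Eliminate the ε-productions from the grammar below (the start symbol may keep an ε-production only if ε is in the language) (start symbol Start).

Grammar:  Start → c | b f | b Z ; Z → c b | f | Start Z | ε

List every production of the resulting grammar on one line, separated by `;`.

Start → c | b f | b Z | b; Z → c b | f | Start Z | Start

The nullable symbols are {Z}.
ε ∉ L(G), so no ε-production is kept.
Expand every rule over subsets of its nullable positions: Start → b Z gives b Z | b. Z → Start Z gives Start Z | Start.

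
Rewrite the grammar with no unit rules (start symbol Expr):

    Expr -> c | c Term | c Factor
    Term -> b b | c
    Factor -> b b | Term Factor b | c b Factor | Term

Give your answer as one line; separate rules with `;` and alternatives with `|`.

Unit pairs: Factor ⇒* {Term}.
For every A with A ⇒* B via unit rules, add B's non-unit alternatives to A; then delete every rule of the form X → Y.

Expr -> c | c Term | c Factor; Term -> b b | c; Factor -> b b | c | Term Factor b | c b Factor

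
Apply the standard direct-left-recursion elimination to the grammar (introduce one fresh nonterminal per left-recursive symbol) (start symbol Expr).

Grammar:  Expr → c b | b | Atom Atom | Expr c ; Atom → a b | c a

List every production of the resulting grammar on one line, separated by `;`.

Expr → c b Expr1 | b Expr1 | Atom Atom Expr1; Atom → a b | c a; Expr1 → c Expr1 | eps

Expr is directly left-recursive.
For Expr: α = {c}, β = {c b, b, Atom Atom}. Rewrite as Expr → β Expr1 and Expr1 → α Expr1 | ε.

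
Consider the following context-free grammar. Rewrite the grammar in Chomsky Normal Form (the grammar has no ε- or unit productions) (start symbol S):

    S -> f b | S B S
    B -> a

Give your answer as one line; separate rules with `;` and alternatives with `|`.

S -> X1 X2 | S Y1; B -> a; X1 -> f; X2 -> b; Y1 -> B S

Introduce a nonterminal for each terminal appearing in a rule of length ≥ 2: X1 → f, X2 → b.
Binarize each right-hand side of length ≥ 3 by chaining fresh nonterminals (Y1, Y2, …): affected rules were S → S B S.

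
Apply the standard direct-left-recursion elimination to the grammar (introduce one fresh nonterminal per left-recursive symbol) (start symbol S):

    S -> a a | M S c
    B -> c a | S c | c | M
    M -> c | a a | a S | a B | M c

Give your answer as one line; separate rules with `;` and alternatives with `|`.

S -> a a | M S c; B -> c a | S c | c | M; M -> c M' | a a M' | a S M' | a B M'; M' -> c M' | epsilon

M is directly left-recursive.
For M: α = {c}, β = {c, a a, a S, a B}. Rewrite as M → β M' and M' → α M' | ε.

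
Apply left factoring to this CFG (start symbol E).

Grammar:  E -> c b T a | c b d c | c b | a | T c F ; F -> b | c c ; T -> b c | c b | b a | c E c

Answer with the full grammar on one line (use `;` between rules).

E -> a | T c F | c b E'; F -> b | c c; T -> b T' | c T''; E' -> T a | d c | eps; T' -> c | a; T'' -> b | E c

E has alternatives sharing prefix 'c b': factor to E → c b E' with E' → T a | d c | ε.
T has alternatives sharing prefix 'b': factor to T → b T' with T' → c | a.
T has alternatives sharing prefix 'c': factor to T → c T'' with T'' → b | E c.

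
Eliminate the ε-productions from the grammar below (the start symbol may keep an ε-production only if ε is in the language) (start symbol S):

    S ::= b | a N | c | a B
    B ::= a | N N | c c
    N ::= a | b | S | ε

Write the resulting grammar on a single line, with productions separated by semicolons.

S ::= b | a N | a | c | a B; B ::= a | N N | N | c c; N ::= a | b | S

Nullable nonterminals: {B, N}.
ε ∉ L(G), so no ε-production is kept.
For each production, add variants omitting each subset of nullable occurrences: S → a N gives a N | a. B → N N gives N N | N.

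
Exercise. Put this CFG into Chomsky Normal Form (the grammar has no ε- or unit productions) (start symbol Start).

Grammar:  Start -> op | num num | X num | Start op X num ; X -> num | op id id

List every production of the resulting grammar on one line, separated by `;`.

Introduce a nonterminal for each terminal appearing in a rule of length ≥ 2: X1 → num, X2 → op, X3 → id.
Binarize each right-hand side of length ≥ 3 by chaining fresh nonterminals (Y1, Y2, …): affected rules were Start → Start X2 X X1; X → X2 X3 X3.

Start -> op | X1 X1 | X X1 | Start Y1; X -> num | X2 Y3; X1 -> num; X2 -> op; X3 -> id; Y1 -> X2 Y2; Y2 -> X X1; Y3 -> X3 X3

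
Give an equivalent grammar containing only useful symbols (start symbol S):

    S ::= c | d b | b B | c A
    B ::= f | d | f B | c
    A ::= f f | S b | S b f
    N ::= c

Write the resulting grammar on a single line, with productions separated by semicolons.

S ::= c | d b | b B | c A; B ::= f | d | f B | c; A ::= f f | S b | S b f

Generating nonterminals: {A, B, N, S}.
Reachable from S after that: {A, B, S}.
Removed useless symbols: {N} and every production mentioning them.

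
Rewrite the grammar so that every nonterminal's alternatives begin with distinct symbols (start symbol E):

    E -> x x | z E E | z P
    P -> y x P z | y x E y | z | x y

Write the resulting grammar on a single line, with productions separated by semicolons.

E -> x x | z E'; P -> z | x y | y x P'; E' -> E E | P; P' -> P z | E y

E has alternatives sharing prefix 'z': factor to E → z E' with E' → E E | P.
P has alternatives sharing prefix 'y x': factor to P → y x P' with P' → P z | E y.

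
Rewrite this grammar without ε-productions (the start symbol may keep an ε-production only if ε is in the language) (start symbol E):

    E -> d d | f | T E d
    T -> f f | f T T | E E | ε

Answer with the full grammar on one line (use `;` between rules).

E -> d d | f | T E d | E d; T -> f f | f T T | f T | f | E E

Nullable set = {T}.
ε ∉ L(G), so no ε-production is kept.
Add the nullable-subset variants: E → T E d gives T E d | E d. T → f T T gives f T T | f T | f.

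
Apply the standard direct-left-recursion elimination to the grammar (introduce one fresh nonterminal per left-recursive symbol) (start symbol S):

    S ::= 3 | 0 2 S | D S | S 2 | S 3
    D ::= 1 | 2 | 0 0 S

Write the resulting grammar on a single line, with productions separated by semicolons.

Directly left-recursive nonterminal: S.
For S: α = {2, 3}, β = {3, 0 2 S, D S}. Rewrite as S → β S' and S' → α S' | ε.

S ::= 3 S' | 0 2 S S' | D S S'; D ::= 1 | 2 | 0 0 S; S' ::= 2 S' | 3 S' | eps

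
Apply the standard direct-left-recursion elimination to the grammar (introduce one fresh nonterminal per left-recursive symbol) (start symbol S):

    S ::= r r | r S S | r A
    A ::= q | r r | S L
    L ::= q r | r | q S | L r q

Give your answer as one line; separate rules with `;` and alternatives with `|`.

L is directly left-recursive.
For L: α = {r q}, β = {q r, r, q S}. Rewrite as L → β L' and L' → α L' | ε.

S ::= r r | r S S | r A; A ::= q | r r | S L; L ::= q r L' | r L' | q S L'; L' ::= r q L' | ε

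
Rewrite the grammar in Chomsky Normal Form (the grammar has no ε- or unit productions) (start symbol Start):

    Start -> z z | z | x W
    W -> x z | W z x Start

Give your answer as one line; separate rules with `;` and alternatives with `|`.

Start -> X1 X1 | z | X2 W; W -> X2 X1 | W Y1; X1 -> z; X2 -> x; Y1 -> X1 Y2; Y2 -> X2 Start

Introduce a nonterminal for each terminal appearing in a rule of length ≥ 2: X1 → z, X2 → x.
Binarize each right-hand side of length ≥ 3 by chaining fresh nonterminals (Y1, Y2, …): affected rules were W → W X1 X2 Start.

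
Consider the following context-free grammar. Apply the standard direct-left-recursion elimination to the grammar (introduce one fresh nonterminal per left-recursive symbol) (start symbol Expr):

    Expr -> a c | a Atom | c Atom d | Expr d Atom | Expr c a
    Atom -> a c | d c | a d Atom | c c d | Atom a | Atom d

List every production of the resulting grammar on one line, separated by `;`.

Expr -> a c Expr1 | a Atom Expr1 | c Atom d Expr1; Atom -> a c Atom1 | d c Atom1 | a d Atom Atom1 | c c d Atom1; Expr1 -> d Atom Expr1 | c a Expr1 | ε; Atom1 -> a Atom1 | d Atom1 | ε

Directly left-recursive nonterminals: Expr, Atom.
For Expr: α = {d Atom, c a}, β = {a c, a Atom, c Atom d}. Rewrite as Expr → β Expr1 and Expr1 → α Expr1 | ε.
For Atom: α = {a, d}, β = {a c, d c, a d Atom, c c d}. Rewrite as Atom → β Atom1 and Atom1 → α Atom1 | ε.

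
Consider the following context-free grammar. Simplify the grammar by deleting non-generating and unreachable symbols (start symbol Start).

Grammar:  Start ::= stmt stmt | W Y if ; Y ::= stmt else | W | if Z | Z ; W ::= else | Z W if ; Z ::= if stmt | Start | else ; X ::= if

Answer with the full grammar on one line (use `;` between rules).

Generating nonterminals: {Start, W, X, Y, Z}.
Reachable from Start after that: {Start, W, Y, Z}.
Removed useless symbols: {X} and every production mentioning them.

Start ::= stmt stmt | W Y if; Y ::= stmt else | W | if Z | Z; W ::= else | Z W if; Z ::= if stmt | Start | else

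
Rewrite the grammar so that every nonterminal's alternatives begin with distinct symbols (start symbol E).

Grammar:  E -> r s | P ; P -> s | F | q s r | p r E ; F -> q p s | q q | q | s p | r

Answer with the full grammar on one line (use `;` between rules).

E -> r s | P; P -> s | F | q s r | p r E; F -> s p | r | q F'; F' -> p s | q | ε

F has alternatives sharing prefix 'q': factor to F → q F' with F' → p s | q | ε.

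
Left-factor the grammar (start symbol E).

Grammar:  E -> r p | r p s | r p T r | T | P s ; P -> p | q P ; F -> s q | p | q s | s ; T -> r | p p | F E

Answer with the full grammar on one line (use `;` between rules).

E has alternatives sharing prefix 'r p': factor to E → r p E' with E' → ε | s | T r.
F has alternatives sharing prefix 's': factor to F → s F' with F' → q | ε.

E -> T | P s | r p E'; P -> p | q P; F -> p | q s | s F'; T -> r | p p | F E; E' -> ε | s | T r; F' -> q | ε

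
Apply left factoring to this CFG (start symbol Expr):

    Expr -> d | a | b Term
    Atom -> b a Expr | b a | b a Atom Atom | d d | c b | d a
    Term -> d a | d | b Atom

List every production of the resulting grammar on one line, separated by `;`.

Atom has alternatives sharing prefix 'b a': factor to Atom → b a Atom1 with Atom1 → Expr | ε | Atom Atom.
Atom has alternatives sharing prefix 'd': factor to Atom → d Atom2 with Atom2 → d | a.
Term has alternatives sharing prefix 'd': factor to Term → d Term1 with Term1 → a | ε.

Expr -> d | a | b Term; Atom -> c b | b a Atom1 | d Atom2; Term -> b Atom | d Term1; Atom1 -> Expr | ε | Atom Atom; Atom2 -> d | a; Term1 -> a | ε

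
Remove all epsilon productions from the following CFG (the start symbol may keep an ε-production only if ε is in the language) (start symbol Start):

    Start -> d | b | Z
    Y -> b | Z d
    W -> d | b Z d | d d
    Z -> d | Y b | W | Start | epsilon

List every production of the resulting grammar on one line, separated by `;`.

Nullable nonterminals: {Start, Z}.
ε ∈ L(G) since Start is nullable, so keep Start → ε.
For each production, add variants omitting each subset of nullable occurrences: Y → Z d gives Z d | d. W → b Z d gives b Z d | b d.

Start -> d | b | Z | ε; Y -> b | Z d | d; W -> d | b Z d | b d | d d; Z -> d | Y b | W | Start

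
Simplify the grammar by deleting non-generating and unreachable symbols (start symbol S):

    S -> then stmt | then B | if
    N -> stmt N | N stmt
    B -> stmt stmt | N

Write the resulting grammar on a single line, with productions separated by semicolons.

Generating nonterminals: {B, S}.
Reachable from S after that: {B, S}.
Removed useless symbols: {N} and every production mentioning them.

S -> then stmt | then B | if; B -> stmt stmt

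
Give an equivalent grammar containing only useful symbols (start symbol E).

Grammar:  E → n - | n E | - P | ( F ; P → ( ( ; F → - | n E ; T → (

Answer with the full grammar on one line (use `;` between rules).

Generating nonterminals: {E, F, P, T}.
Reachable from E after that: {E, F, P}.
Removed useless symbols: {T} and every production mentioning them.

E → n - | n E | - P | ( F; P → ( (; F → - | n E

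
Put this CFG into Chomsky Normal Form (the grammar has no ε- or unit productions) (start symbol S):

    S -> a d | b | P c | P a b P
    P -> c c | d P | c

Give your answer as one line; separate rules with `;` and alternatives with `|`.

Introduce a nonterminal for each terminal appearing in a rule of length ≥ 2: X1 → a, X2 → d, X3 → c, X4 → b.
Binarize each right-hand side of length ≥ 3 by chaining fresh nonterminals (Y1, Y2, …): affected rules were S → P X1 X4 P.

S -> X1 X2 | b | P X3 | P Y1; P -> X3 X3 | X2 P | c; X1 -> a; X2 -> d; X3 -> c; X4 -> b; Y1 -> X1 Y2; Y2 -> X4 P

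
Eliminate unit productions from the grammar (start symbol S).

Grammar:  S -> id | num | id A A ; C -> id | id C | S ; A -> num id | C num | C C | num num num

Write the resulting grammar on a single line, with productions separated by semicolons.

S -> id | num | id A A; C -> id | id C | num | id A A; A -> num id | C num | C C | num num num

Unit pairs: C ⇒* {S}.
For each unit pair (A, B), copy every non-unit production of B to A, then drop all unit productions.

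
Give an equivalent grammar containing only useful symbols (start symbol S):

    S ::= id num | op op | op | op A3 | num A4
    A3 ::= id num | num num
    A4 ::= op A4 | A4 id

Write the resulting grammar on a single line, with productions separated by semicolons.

Generating nonterminals: {A3, S}.
Reachable from S after that: {A3, S}.
Removed useless symbols: {A4} and every production mentioning them.

S ::= id num | op op | op | op A3; A3 ::= id num | num num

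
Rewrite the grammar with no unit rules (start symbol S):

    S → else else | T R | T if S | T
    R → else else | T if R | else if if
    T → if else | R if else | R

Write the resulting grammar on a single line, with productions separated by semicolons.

Unit pairs: S ⇒* {R, T}; T ⇒* {R}.
For each unit pair (A, B), copy every non-unit production of B to A, then drop all unit productions.

S → else else | T R | T if S | T if R | else if if | if else | R if else; R → else else | T if R | else if if; T → else else | T if R | else if if | if else | R if else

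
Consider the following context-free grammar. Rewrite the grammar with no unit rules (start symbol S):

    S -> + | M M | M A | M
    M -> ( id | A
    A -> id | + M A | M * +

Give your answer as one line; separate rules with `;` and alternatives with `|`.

Unit pairs: M ⇒* {A}; S ⇒* {A, M}.
For every A with A ⇒* B via unit rules, add B's non-unit alternatives to A; then delete every rule of the form X → Y.

S -> id | + M A | M * + | + | M M | M A | ( id; M -> id | + M A | M * + | ( id; A -> id | + M A | M * +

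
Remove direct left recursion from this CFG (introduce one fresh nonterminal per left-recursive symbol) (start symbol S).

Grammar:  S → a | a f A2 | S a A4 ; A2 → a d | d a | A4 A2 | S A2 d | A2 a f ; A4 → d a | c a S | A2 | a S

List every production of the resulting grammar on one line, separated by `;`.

S, A2 are directly left-recursive.
For S: α = {a A4}, β = {a, a f A2}. Rewrite as S → β S' and S' → α S' | ε.
For A2: α = {a f}, β = {a d, d a, A4 A2, S A2 d}. Rewrite as A2 → β A2' and A2' → α A2' | ε.

S → a S' | a f A2 S'; A2 → a d A2' | d a A2' | A4 A2 A2' | S A2 d A2'; A4 → d a | c a S | A2 | a S; S' → a A4 S' | epsilon; A2' → a f A2' | epsilon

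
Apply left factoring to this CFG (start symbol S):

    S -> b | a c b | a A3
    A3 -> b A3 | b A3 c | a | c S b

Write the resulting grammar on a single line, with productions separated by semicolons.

S -> b | a S'; A3 -> a | c S b | b A3 A3'; S' -> c b | A3; A3' -> ε | c

S has alternatives sharing prefix 'a': factor to S → a S' with S' → c b | A3.
A3 has alternatives sharing prefix 'b A3': factor to A3 → b A3 A3' with A3' → ε | c.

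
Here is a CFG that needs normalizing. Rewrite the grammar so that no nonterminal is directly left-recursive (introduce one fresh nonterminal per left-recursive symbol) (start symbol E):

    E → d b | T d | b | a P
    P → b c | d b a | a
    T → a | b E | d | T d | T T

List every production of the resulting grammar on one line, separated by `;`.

T is directly left-recursive.
For T: α = {d, T}, β = {a, b E, d}. Rewrite as T → β T' and T' → α T' | ε.

E → d b | T d | b | a P; P → b c | d b a | a; T → a T' | b E T' | d T'; T' → d T' | T T' | ε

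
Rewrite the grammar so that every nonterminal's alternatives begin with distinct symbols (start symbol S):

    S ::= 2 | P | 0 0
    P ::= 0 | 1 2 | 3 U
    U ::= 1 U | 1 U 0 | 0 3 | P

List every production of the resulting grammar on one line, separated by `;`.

U has alternatives sharing prefix '1 U': factor to U → 1 U U' with U' → ε | 0.

S ::= 2 | P | 0 0; P ::= 0 | 1 2 | 3 U; U ::= 0 3 | P | 1 U U'; U' ::= ε | 0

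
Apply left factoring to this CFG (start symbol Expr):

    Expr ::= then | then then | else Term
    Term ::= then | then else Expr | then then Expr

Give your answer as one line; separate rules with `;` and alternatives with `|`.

Expr has alternatives sharing prefix 'then': factor to Expr → then Expr1 with Expr1 → ε | then.
Term has alternatives sharing prefix 'then': factor to Term → then Term1 with Term1 → ε | else Expr | then Expr.

Expr ::= else Term | then Expr1; Term ::= then Term1; Expr1 ::= eps | then; Term1 ::= eps | else Expr | then Expr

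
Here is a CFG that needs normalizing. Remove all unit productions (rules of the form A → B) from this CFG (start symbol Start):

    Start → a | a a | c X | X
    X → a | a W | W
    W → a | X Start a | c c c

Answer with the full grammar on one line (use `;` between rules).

Start → a | a a | c X | a W | X Start a | c c c; X → a | a W | X Start a | c c c; W → a | X Start a | c c c

Unit pairs: Start ⇒* {W, X}; X ⇒* {W}.
For each unit pair (A, B), copy every non-unit production of B to A, then drop all unit productions.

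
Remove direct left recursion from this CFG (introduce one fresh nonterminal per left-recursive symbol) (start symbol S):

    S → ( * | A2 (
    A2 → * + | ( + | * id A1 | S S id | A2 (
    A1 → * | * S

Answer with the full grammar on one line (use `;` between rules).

S → ( * | A2 (; A2 → * + A2' | ( + A2' | * id A1 A2' | S S id A2'; A1 → * | * S; A2' → ( A2' | ε

Left recursion appears on A2.
For A2: α = {(}, β = {* +, ( +, * id A1, S S id}. Rewrite as A2 → β A2' and A2' → α A2' | ε.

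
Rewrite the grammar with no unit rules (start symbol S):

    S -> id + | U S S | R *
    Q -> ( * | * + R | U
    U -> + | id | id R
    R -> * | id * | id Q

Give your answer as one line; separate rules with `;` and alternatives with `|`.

S -> id + | U S S | R *; Q -> + | id | id R | ( * | * + R; U -> + | id | id R; R -> * | id * | id Q

Unit pairs: Q ⇒* {U}.
Replace each nonterminal's rules with the union of the non-unit rules of every nonterminal it unit-derives.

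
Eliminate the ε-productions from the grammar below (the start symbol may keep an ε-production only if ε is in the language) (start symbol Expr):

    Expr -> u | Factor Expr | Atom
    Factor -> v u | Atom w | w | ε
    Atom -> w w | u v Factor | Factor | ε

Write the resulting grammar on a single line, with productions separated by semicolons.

The nullable symbols are {Atom, Expr, Factor}.
ε ∈ L(G) since Expr is nullable, so keep Expr → ε.
Expand every rule over subsets of its nullable positions: Expr → Factor Expr gives Factor Expr | Factor. Factor → Atom w gives Atom w | w. Atom → u v Factor gives u v Factor | u v.

Expr -> u | Factor Expr | Factor | Atom | ε; Factor -> v u | Atom w | w; Atom -> w w | u v Factor | u v | Factor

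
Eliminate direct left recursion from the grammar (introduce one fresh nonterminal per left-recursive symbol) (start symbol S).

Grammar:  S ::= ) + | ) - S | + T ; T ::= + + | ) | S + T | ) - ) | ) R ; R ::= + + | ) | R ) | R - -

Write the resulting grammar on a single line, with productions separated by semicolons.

Directly left-recursive nonterminal: R.
For R: α = {), - -}, β = {+ +, )}. Rewrite as R → β R' and R' → α R' | ε.

S ::= ) + | ) - S | + T; T ::= + + | ) | S + T | ) - ) | ) R; R ::= + + R' | ) R'; R' ::= ) R' | - - R' | ε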